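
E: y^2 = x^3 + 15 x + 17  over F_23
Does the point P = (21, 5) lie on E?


Check whether y^2 = x^3 + 15 x + 17 (mod 23) for (x, y) = (21, 5).
LHS: y^2 = 5^2 mod 23 = 2
RHS: x^3 + 15 x + 17 = 21^3 + 15*21 + 17 mod 23 = 2
LHS = RHS

Yes, on the curve


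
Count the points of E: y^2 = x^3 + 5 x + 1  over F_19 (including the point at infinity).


For each x in F_19, count y with y^2 = x^3 + 5 x + 1 mod 19:
  x = 0: RHS = 1, y in [1, 18]  -> 2 point(s)
  x = 1: RHS = 7, y in [8, 11]  -> 2 point(s)
  x = 2: RHS = 0, y in [0]  -> 1 point(s)
  x = 3: RHS = 5, y in [9, 10]  -> 2 point(s)
  x = 4: RHS = 9, y in [3, 16]  -> 2 point(s)
  x = 6: RHS = 0, y in [0]  -> 1 point(s)
  x = 10: RHS = 6, y in [5, 14]  -> 2 point(s)
  x = 11: RHS = 0, y in [0]  -> 1 point(s)
  x = 16: RHS = 16, y in [4, 15]  -> 2 point(s)
Affine points: 15. Add the point at infinity: total = 16.

#E(F_19) = 16


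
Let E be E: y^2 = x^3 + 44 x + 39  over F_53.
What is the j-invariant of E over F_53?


Delta = -16(4 a^3 + 27 b^2) mod 53 = 38
-1728 * (4 a)^3 = -1728 * (4*44)^3 mod 53 = 35
j = 35 * 38^(-1) mod 53 = 33

j = 33 (mod 53)


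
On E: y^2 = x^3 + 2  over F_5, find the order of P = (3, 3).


Compute successive multiples of P until we hit O:
  1P = (3, 3)
  2P = (3, 2)
  3P = O

ord(P) = 3


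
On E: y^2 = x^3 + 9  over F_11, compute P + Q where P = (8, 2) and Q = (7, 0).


P != Q, so use the chord formula.
s = (y2 - y1) / (x2 - x1) = (9) / (10) mod 11 = 2
x3 = s^2 - x1 - x2 mod 11 = 2^2 - 8 - 7 = 0
y3 = s (x1 - x3) - y1 mod 11 = 2 * (8 - 0) - 2 = 3

P + Q = (0, 3)


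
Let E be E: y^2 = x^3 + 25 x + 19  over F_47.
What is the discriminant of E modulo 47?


4 a^3 + 27 b^2 = 4*25^3 + 27*19^2 = 62500 + 9747 = 72247
Delta = -16 * (72247) = -1155952
Delta mod 47 = 13

Delta = 13 (mod 47)


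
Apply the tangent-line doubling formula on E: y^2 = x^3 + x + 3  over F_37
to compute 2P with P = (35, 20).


Doubling: s = (3 x1^2 + a) / (2 y1)
s = (3*35^2 + 1) / (2*20) mod 37 = 29
x3 = s^2 - 2 x1 mod 37 = 29^2 - 2*35 = 31
y3 = s (x1 - x3) - y1 mod 37 = 29 * (35 - 31) - 20 = 22

2P = (31, 22)


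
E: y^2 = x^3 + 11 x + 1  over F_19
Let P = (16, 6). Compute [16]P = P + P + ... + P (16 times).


k = 16 = 10000_2 (binary, LSB first: 00001)
Double-and-add from P = (16, 6):
  bit 0 = 0: acc unchanged = O
  bit 1 = 0: acc unchanged = O
  bit 2 = 0: acc unchanged = O
  bit 3 = 0: acc unchanged = O
  bit 4 = 1: acc = O + (15, 8) = (15, 8)

16P = (15, 8)


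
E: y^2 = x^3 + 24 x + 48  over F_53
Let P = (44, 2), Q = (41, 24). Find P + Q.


P != Q, so use the chord formula.
s = (y2 - y1) / (x2 - x1) = (22) / (50) mod 53 = 28
x3 = s^2 - x1 - x2 mod 53 = 28^2 - 44 - 41 = 10
y3 = s (x1 - x3) - y1 mod 53 = 28 * (44 - 10) - 2 = 49

P + Q = (10, 49)


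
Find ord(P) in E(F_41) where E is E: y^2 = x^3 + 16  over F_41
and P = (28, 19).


Compute successive multiples of P until we hit O:
  1P = (28, 19)
  2P = (10, 14)
  3P = (7, 21)
  4P = (22, 39)
  5P = (34, 1)
  6P = (29, 25)
  7P = (20, 29)
  8P = (33, 18)
  ... (continuing to 42P)
  42P = O

ord(P) = 42


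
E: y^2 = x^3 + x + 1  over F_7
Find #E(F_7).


For each x in F_7, count y with y^2 = x^3 + 1 x + 1 mod 7:
  x = 0: RHS = 1, y in [1, 6]  -> 2 point(s)
  x = 2: RHS = 4, y in [2, 5]  -> 2 point(s)
Affine points: 4. Add the point at infinity: total = 5.

#E(F_7) = 5


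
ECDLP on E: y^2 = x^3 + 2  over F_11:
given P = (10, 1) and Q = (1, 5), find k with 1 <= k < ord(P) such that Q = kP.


Enumerate multiples of P until we hit Q = (1, 5):
  1P = (10, 1)
  2P = (7, 9)
  3P = (6, 3)
  4P = (9, 4)
  5P = (1, 5)
Match found at i = 5.

k = 5


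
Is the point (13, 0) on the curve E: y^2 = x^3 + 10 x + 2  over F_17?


Check whether y^2 = x^3 + 10 x + 2 (mod 17) for (x, y) = (13, 0).
LHS: y^2 = 0^2 mod 17 = 0
RHS: x^3 + 10 x + 2 = 13^3 + 10*13 + 2 mod 17 = 0
LHS = RHS

Yes, on the curve


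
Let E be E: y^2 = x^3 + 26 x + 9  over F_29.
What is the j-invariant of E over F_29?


Delta = -16(4 a^3 + 27 b^2) mod 29 = 28
-1728 * (4 a)^3 = -1728 * (4*26)^3 mod 29 = 28
j = 28 * 28^(-1) mod 29 = 1

j = 1 (mod 29)


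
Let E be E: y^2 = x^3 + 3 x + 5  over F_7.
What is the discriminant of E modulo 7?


4 a^3 + 27 b^2 = 4*3^3 + 27*5^2 = 108 + 675 = 783
Delta = -16 * (783) = -12528
Delta mod 7 = 2

Delta = 2 (mod 7)


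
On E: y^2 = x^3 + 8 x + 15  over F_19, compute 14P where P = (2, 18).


k = 14 = 1110_2 (binary, LSB first: 0111)
Double-and-add from P = (2, 18):
  bit 0 = 0: acc unchanged = O
  bit 1 = 1: acc = O + (1, 10) = (1, 10)
  bit 2 = 1: acc = (1, 10) + (5, 3) = (3, 3)
  bit 3 = 1: acc = (3, 3) + (13, 13) = (4, 15)

14P = (4, 15)


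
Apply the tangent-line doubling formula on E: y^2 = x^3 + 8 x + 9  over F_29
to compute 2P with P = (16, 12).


Doubling: s = (3 x1^2 + a) / (2 y1)
s = (3*16^2 + 8) / (2*12) mod 29 = 13
x3 = s^2 - 2 x1 mod 29 = 13^2 - 2*16 = 21
y3 = s (x1 - x3) - y1 mod 29 = 13 * (16 - 21) - 12 = 10

2P = (21, 10)


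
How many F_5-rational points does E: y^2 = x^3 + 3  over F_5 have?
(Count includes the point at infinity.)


For each x in F_5, count y with y^2 = x^3 + 0 x + 3 mod 5:
  x = 1: RHS = 4, y in [2, 3]  -> 2 point(s)
  x = 2: RHS = 1, y in [1, 4]  -> 2 point(s)
  x = 3: RHS = 0, y in [0]  -> 1 point(s)
Affine points: 5. Add the point at infinity: total = 6.

#E(F_5) = 6


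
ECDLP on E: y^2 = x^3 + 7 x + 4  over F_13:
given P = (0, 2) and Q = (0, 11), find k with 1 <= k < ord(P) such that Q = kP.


Enumerate multiples of P until we hit Q = (0, 11):
  1P = (0, 2)
  2P = (12, 3)
  3P = (2, 0)
  4P = (12, 10)
  5P = (0, 11)
Match found at i = 5.

k = 5


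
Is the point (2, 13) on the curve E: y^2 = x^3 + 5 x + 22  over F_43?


Check whether y^2 = x^3 + 5 x + 22 (mod 43) for (x, y) = (2, 13).
LHS: y^2 = 13^2 mod 43 = 40
RHS: x^3 + 5 x + 22 = 2^3 + 5*2 + 22 mod 43 = 40
LHS = RHS

Yes, on the curve


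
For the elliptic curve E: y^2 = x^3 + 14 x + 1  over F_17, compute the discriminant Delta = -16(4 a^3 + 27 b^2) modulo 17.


4 a^3 + 27 b^2 = 4*14^3 + 27*1^2 = 10976 + 27 = 11003
Delta = -16 * (11003) = -176048
Delta mod 17 = 4

Delta = 4 (mod 17)


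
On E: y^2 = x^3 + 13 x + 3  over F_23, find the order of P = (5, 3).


Compute successive multiples of P until we hit O:
  1P = (5, 3)
  2P = (16, 12)
  3P = (4, 2)
  4P = (15, 10)
  5P = (12, 22)
  6P = (19, 5)
  7P = (7, 0)
  8P = (19, 18)
  ... (continuing to 14P)
  14P = O

ord(P) = 14


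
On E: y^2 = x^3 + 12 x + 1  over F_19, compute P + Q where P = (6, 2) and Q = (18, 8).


P != Q, so use the chord formula.
s = (y2 - y1) / (x2 - x1) = (6) / (12) mod 19 = 10
x3 = s^2 - x1 - x2 mod 19 = 10^2 - 6 - 18 = 0
y3 = s (x1 - x3) - y1 mod 19 = 10 * (6 - 0) - 2 = 1

P + Q = (0, 1)


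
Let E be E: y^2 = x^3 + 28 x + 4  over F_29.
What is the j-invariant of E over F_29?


Delta = -16(4 a^3 + 27 b^2) mod 29 = 25
-1728 * (4 a)^3 = -1728 * (4*28)^3 mod 29 = 15
j = 15 * 25^(-1) mod 29 = 18

j = 18 (mod 29)


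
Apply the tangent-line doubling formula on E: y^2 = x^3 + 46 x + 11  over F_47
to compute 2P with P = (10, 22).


Doubling: s = (3 x1^2 + a) / (2 y1)
s = (3*10^2 + 46) / (2*22) mod 47 = 10
x3 = s^2 - 2 x1 mod 47 = 10^2 - 2*10 = 33
y3 = s (x1 - x3) - y1 mod 47 = 10 * (10 - 33) - 22 = 30

2P = (33, 30)


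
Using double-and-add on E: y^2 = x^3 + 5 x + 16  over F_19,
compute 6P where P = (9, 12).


k = 6 = 110_2 (binary, LSB first: 011)
Double-and-add from P = (9, 12):
  bit 0 = 0: acc unchanged = O
  bit 1 = 1: acc = O + (17, 13) = (17, 13)
  bit 2 = 1: acc = (17, 13) + (13, 13) = (8, 6)

6P = (8, 6)


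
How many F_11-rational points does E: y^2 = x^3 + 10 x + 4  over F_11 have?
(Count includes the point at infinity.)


For each x in F_11, count y with y^2 = x^3 + 10 x + 4 mod 11:
  x = 0: RHS = 4, y in [2, 9]  -> 2 point(s)
  x = 1: RHS = 4, y in [2, 9]  -> 2 point(s)
  x = 4: RHS = 9, y in [3, 8]  -> 2 point(s)
  x = 5: RHS = 3, y in [5, 6]  -> 2 point(s)
  x = 6: RHS = 5, y in [4, 7]  -> 2 point(s)
  x = 9: RHS = 9, y in [3, 8]  -> 2 point(s)
  x = 10: RHS = 4, y in [2, 9]  -> 2 point(s)
Affine points: 14. Add the point at infinity: total = 15.

#E(F_11) = 15


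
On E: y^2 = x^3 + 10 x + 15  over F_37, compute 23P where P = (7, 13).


k = 23 = 10111_2 (binary, LSB first: 11101)
Double-and-add from P = (7, 13):
  bit 0 = 1: acc = O + (7, 13) = (7, 13)
  bit 1 = 1: acc = (7, 13) + (20, 1) = (1, 27)
  bit 2 = 1: acc = (1, 27) + (18, 25) = (28, 11)
  bit 3 = 0: acc unchanged = (28, 11)
  bit 4 = 1: acc = (28, 11) + (27, 5) = (18, 12)

23P = (18, 12)


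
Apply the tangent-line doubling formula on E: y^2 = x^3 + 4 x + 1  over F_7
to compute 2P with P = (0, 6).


Doubling: s = (3 x1^2 + a) / (2 y1)
s = (3*0^2 + 4) / (2*6) mod 7 = 5
x3 = s^2 - 2 x1 mod 7 = 5^2 - 2*0 = 4
y3 = s (x1 - x3) - y1 mod 7 = 5 * (0 - 4) - 6 = 2

2P = (4, 2)


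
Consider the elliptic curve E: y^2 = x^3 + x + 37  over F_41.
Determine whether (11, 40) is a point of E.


Check whether y^2 = x^3 + 1 x + 37 (mod 41) for (x, y) = (11, 40).
LHS: y^2 = 40^2 mod 41 = 1
RHS: x^3 + 1 x + 37 = 11^3 + 1*11 + 37 mod 41 = 26
LHS != RHS

No, not on the curve


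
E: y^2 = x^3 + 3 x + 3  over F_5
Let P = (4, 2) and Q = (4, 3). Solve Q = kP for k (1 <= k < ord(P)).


Enumerate multiples of P until we hit Q = (4, 3):
  1P = (4, 2)
  2P = (3, 2)
  3P = (3, 3)
  4P = (4, 3)
Match found at i = 4.

k = 4


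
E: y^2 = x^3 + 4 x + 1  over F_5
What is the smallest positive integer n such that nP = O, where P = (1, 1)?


Compute successive multiples of P until we hit O:
  1P = (1, 1)
  2P = (4, 1)
  3P = (0, 4)
  4P = (3, 0)
  5P = (0, 1)
  6P = (4, 4)
  7P = (1, 4)
  8P = O

ord(P) = 8


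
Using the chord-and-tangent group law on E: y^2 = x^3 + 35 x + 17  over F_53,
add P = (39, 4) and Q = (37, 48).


P != Q, so use the chord formula.
s = (y2 - y1) / (x2 - x1) = (44) / (51) mod 53 = 31
x3 = s^2 - x1 - x2 mod 53 = 31^2 - 39 - 37 = 37
y3 = s (x1 - x3) - y1 mod 53 = 31 * (39 - 37) - 4 = 5

P + Q = (37, 5)


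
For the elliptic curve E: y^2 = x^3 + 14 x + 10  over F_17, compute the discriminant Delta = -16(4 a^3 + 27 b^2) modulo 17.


4 a^3 + 27 b^2 = 4*14^3 + 27*10^2 = 10976 + 2700 = 13676
Delta = -16 * (13676) = -218816
Delta mod 17 = 8

Delta = 8 (mod 17)


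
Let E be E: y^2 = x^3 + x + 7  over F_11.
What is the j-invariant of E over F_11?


Delta = -16(4 a^3 + 27 b^2) mod 11 = 9
-1728 * (4 a)^3 = -1728 * (4*1)^3 mod 11 = 2
j = 2 * 9^(-1) mod 11 = 10

j = 10 (mod 11)


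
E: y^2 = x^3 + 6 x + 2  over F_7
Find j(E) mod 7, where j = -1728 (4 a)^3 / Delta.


Delta = -16(4 a^3 + 27 b^2) mod 7 = 2
-1728 * (4 a)^3 = -1728 * (4*6)^3 mod 7 = 6
j = 6 * 2^(-1) mod 7 = 3

j = 3 (mod 7)


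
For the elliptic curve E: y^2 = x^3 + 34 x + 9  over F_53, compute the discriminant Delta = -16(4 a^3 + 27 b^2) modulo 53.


4 a^3 + 27 b^2 = 4*34^3 + 27*9^2 = 157216 + 2187 = 159403
Delta = -16 * (159403) = -2550448
Delta mod 53 = 18

Delta = 18 (mod 53)


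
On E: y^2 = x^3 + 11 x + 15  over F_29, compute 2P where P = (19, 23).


Doubling: s = (3 x1^2 + a) / (2 y1)
s = (3*19^2 + 11) / (2*23) mod 29 = 20
x3 = s^2 - 2 x1 mod 29 = 20^2 - 2*19 = 14
y3 = s (x1 - x3) - y1 mod 29 = 20 * (19 - 14) - 23 = 19

2P = (14, 19)


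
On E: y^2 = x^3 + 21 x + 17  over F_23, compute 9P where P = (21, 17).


k = 9 = 1001_2 (binary, LSB first: 1001)
Double-and-add from P = (21, 17):
  bit 0 = 1: acc = O + (21, 17) = (21, 17)
  bit 1 = 0: acc unchanged = (21, 17)
  bit 2 = 0: acc unchanged = (21, 17)
  bit 3 = 1: acc = (21, 17) + (10, 13) = (10, 10)

9P = (10, 10)


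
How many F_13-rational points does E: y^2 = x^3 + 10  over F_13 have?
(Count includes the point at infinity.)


For each x in F_13, count y with y^2 = x^3 + 0 x + 10 mod 13:
  x = 0: RHS = 10, y in [6, 7]  -> 2 point(s)
  x = 4: RHS = 9, y in [3, 10]  -> 2 point(s)
  x = 10: RHS = 9, y in [3, 10]  -> 2 point(s)
  x = 12: RHS = 9, y in [3, 10]  -> 2 point(s)
Affine points: 8. Add the point at infinity: total = 9.

#E(F_13) = 9


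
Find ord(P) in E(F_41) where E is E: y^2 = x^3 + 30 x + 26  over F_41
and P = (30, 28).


Compute successive multiples of P until we hit O:
  1P = (30, 28)
  2P = (18, 24)
  3P = (25, 1)
  4P = (25, 40)
  5P = (18, 17)
  6P = (30, 13)
  7P = O

ord(P) = 7


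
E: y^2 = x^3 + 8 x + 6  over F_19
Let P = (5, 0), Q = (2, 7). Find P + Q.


P != Q, so use the chord formula.
s = (y2 - y1) / (x2 - x1) = (7) / (16) mod 19 = 4
x3 = s^2 - x1 - x2 mod 19 = 4^2 - 5 - 2 = 9
y3 = s (x1 - x3) - y1 mod 19 = 4 * (5 - 9) - 0 = 3

P + Q = (9, 3)


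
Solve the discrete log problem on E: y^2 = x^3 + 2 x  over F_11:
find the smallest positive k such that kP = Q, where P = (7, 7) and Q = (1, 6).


Enumerate multiples of P until we hit Q = (1, 6):
  1P = (7, 7)
  2P = (1, 5)
  3P = (8, 0)
  4P = (1, 6)
Match found at i = 4.

k = 4


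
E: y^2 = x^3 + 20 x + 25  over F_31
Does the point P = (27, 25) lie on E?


Check whether y^2 = x^3 + 20 x + 25 (mod 31) for (x, y) = (27, 25).
LHS: y^2 = 25^2 mod 31 = 5
RHS: x^3 + 20 x + 25 = 27^3 + 20*27 + 25 mod 31 = 5
LHS = RHS

Yes, on the curve


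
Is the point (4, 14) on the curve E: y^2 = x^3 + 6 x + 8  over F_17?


Check whether y^2 = x^3 + 6 x + 8 (mod 17) for (x, y) = (4, 14).
LHS: y^2 = 14^2 mod 17 = 9
RHS: x^3 + 6 x + 8 = 4^3 + 6*4 + 8 mod 17 = 11
LHS != RHS

No, not on the curve


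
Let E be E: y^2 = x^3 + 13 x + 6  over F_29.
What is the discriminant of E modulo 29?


4 a^3 + 27 b^2 = 4*13^3 + 27*6^2 = 8788 + 972 = 9760
Delta = -16 * (9760) = -156160
Delta mod 29 = 5

Delta = 5 (mod 29)


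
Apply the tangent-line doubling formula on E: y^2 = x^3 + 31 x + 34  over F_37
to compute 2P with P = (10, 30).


Doubling: s = (3 x1^2 + a) / (2 y1)
s = (3*10^2 + 31) / (2*30) mod 37 = 16
x3 = s^2 - 2 x1 mod 37 = 16^2 - 2*10 = 14
y3 = s (x1 - x3) - y1 mod 37 = 16 * (10 - 14) - 30 = 17

2P = (14, 17)


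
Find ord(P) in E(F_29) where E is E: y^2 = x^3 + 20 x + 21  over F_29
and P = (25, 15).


Compute successive multiples of P until we hit O:
  1P = (25, 15)
  2P = (21, 25)
  3P = (11, 8)
  4P = (15, 19)
  5P = (17, 5)
  6P = (23, 2)
  7P = (16, 0)
  8P = (23, 27)
  ... (continuing to 14P)
  14P = O

ord(P) = 14


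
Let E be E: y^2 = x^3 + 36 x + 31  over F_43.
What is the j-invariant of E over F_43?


Delta = -16(4 a^3 + 27 b^2) mod 43 = 35
-1728 * (4 a)^3 = -1728 * (4*36)^3 mod 43 = 4
j = 4 * 35^(-1) mod 43 = 21

j = 21 (mod 43)


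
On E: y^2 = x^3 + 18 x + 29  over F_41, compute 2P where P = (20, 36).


k = 2 = 10_2 (binary, LSB first: 01)
Double-and-add from P = (20, 36):
  bit 0 = 0: acc unchanged = O
  bit 1 = 1: acc = O + (9, 10) = (9, 10)

2P = (9, 10)


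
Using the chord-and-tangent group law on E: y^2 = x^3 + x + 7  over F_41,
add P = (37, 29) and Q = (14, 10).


P != Q, so use the chord formula.
s = (y2 - y1) / (x2 - x1) = (22) / (18) mod 41 = 24
x3 = s^2 - x1 - x2 mod 41 = 24^2 - 37 - 14 = 33
y3 = s (x1 - x3) - y1 mod 41 = 24 * (37 - 33) - 29 = 26

P + Q = (33, 26)


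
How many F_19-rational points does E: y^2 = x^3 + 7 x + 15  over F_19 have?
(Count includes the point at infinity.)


For each x in F_19, count y with y^2 = x^3 + 7 x + 15 mod 19:
  x = 1: RHS = 4, y in [2, 17]  -> 2 point(s)
  x = 3: RHS = 6, y in [5, 14]  -> 2 point(s)
  x = 5: RHS = 4, y in [2, 17]  -> 2 point(s)
  x = 6: RHS = 7, y in [8, 11]  -> 2 point(s)
  x = 9: RHS = 9, y in [3, 16]  -> 2 point(s)
  x = 11: RHS = 17, y in [6, 13]  -> 2 point(s)
  x = 13: RHS = 4, y in [2, 17]  -> 2 point(s)
  x = 14: RHS = 7, y in [8, 11]  -> 2 point(s)
  x = 16: RHS = 5, y in [9, 10]  -> 2 point(s)
  x = 18: RHS = 7, y in [8, 11]  -> 2 point(s)
Affine points: 20. Add the point at infinity: total = 21.

#E(F_19) = 21


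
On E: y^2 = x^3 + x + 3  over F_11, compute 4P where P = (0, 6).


k = 4 = 100_2 (binary, LSB first: 001)
Double-and-add from P = (0, 6):
  bit 0 = 0: acc unchanged = O
  bit 1 = 0: acc unchanged = O
  bit 2 = 1: acc = O + (1, 7) = (1, 7)

4P = (1, 7)


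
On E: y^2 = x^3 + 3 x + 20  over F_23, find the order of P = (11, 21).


Compute successive multiples of P until we hit O:
  1P = (11, 21)
  2P = (7, 4)
  3P = (13, 5)
  4P = (17, 4)
  5P = (19, 17)
  6P = (22, 19)
  7P = (6, 22)
  8P = (18, 8)
  ... (continuing to 32P)
  32P = O

ord(P) = 32


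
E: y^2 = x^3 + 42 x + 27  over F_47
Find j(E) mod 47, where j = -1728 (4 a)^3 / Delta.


Delta = -16(4 a^3 + 27 b^2) mod 47 = 29
-1728 * (4 a)^3 = -1728 * (4*42)^3 mod 47 = 31
j = 31 * 29^(-1) mod 47 = 27

j = 27 (mod 47)


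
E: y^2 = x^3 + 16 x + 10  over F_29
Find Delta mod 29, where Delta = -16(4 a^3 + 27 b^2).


4 a^3 + 27 b^2 = 4*16^3 + 27*10^2 = 16384 + 2700 = 19084
Delta = -16 * (19084) = -305344
Delta mod 29 = 26

Delta = 26 (mod 29)


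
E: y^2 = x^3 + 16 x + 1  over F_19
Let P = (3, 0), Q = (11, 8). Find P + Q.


P != Q, so use the chord formula.
s = (y2 - y1) / (x2 - x1) = (8) / (8) mod 19 = 1
x3 = s^2 - x1 - x2 mod 19 = 1^2 - 3 - 11 = 6
y3 = s (x1 - x3) - y1 mod 19 = 1 * (3 - 6) - 0 = 16

P + Q = (6, 16)


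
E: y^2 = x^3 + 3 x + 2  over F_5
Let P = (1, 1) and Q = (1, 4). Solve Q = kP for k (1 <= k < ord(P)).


Enumerate multiples of P until we hit Q = (1, 4):
  1P = (1, 1)
  2P = (2, 1)
  3P = (2, 4)
  4P = (1, 4)
Match found at i = 4.

k = 4


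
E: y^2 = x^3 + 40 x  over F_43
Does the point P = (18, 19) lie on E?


Check whether y^2 = x^3 + 40 x + 0 (mod 43) for (x, y) = (18, 19).
LHS: y^2 = 19^2 mod 43 = 17
RHS: x^3 + 40 x + 0 = 18^3 + 40*18 + 0 mod 43 = 16
LHS != RHS

No, not on the curve


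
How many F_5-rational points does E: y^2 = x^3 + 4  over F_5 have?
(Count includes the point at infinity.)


For each x in F_5, count y with y^2 = x^3 + 0 x + 4 mod 5:
  x = 0: RHS = 4, y in [2, 3]  -> 2 point(s)
  x = 1: RHS = 0, y in [0]  -> 1 point(s)
  x = 3: RHS = 1, y in [1, 4]  -> 2 point(s)
Affine points: 5. Add the point at infinity: total = 6.

#E(F_5) = 6


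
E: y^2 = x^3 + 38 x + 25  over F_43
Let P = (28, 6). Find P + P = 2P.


Doubling: s = (3 x1^2 + a) / (2 y1)
s = (3*28^2 + 38) / (2*6) mod 43 = 20
x3 = s^2 - 2 x1 mod 43 = 20^2 - 2*28 = 0
y3 = s (x1 - x3) - y1 mod 43 = 20 * (28 - 0) - 6 = 38

2P = (0, 38)


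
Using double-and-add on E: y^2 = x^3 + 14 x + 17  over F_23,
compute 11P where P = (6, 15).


k = 11 = 1011_2 (binary, LSB first: 1101)
Double-and-add from P = (6, 15):
  bit 0 = 1: acc = O + (6, 15) = (6, 15)
  bit 1 = 1: acc = (6, 15) + (12, 2) = (18, 11)
  bit 2 = 0: acc unchanged = (18, 11)
  bit 3 = 1: acc = (18, 11) + (16, 17) = (21, 21)

11P = (21, 21)


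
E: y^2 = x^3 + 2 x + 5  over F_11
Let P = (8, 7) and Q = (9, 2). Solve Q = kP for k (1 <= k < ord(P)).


Enumerate multiples of P until we hit Q = (9, 2):
  1P = (8, 7)
  2P = (9, 9)
  3P = (9, 2)
Match found at i = 3.

k = 3


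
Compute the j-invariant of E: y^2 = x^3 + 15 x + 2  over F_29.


Delta = -16(4 a^3 + 27 b^2) mod 29 = 4
-1728 * (4 a)^3 = -1728 * (4*15)^3 mod 29 = 9
j = 9 * 4^(-1) mod 29 = 24

j = 24 (mod 29)


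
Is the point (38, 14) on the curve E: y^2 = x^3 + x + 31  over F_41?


Check whether y^2 = x^3 + 1 x + 31 (mod 41) for (x, y) = (38, 14).
LHS: y^2 = 14^2 mod 41 = 32
RHS: x^3 + 1 x + 31 = 38^3 + 1*38 + 31 mod 41 = 1
LHS != RHS

No, not on the curve


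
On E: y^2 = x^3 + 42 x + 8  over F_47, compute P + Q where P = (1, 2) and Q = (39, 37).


P != Q, so use the chord formula.
s = (y2 - y1) / (x2 - x1) = (35) / (38) mod 47 = 17
x3 = s^2 - x1 - x2 mod 47 = 17^2 - 1 - 39 = 14
y3 = s (x1 - x3) - y1 mod 47 = 17 * (1 - 14) - 2 = 12

P + Q = (14, 12)


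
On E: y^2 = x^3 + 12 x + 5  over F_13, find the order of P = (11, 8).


Compute successive multiples of P until we hit O:
  1P = (11, 8)
  2P = (3, 4)
  3P = (9, 6)
  4P = (7, 9)
  5P = (4, 0)
  6P = (7, 4)
  7P = (9, 7)
  8P = (3, 9)
  ... (continuing to 10P)
  10P = O

ord(P) = 10


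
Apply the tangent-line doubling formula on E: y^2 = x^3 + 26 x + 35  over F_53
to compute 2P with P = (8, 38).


Doubling: s = (3 x1^2 + a) / (2 y1)
s = (3*8^2 + 26) / (2*38) mod 53 = 21
x3 = s^2 - 2 x1 mod 53 = 21^2 - 2*8 = 1
y3 = s (x1 - x3) - y1 mod 53 = 21 * (8 - 1) - 38 = 3

2P = (1, 3)


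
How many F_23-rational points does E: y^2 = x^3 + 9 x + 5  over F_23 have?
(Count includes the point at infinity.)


For each x in F_23, count y with y^2 = x^3 + 9 x + 5 mod 23:
  x = 2: RHS = 8, y in [10, 13]  -> 2 point(s)
  x = 3: RHS = 13, y in [6, 17]  -> 2 point(s)
  x = 4: RHS = 13, y in [6, 17]  -> 2 point(s)
  x = 11: RHS = 9, y in [3, 20]  -> 2 point(s)
  x = 12: RHS = 1, y in [1, 22]  -> 2 point(s)
  x = 14: RHS = 0, y in [0]  -> 1 point(s)
  x = 16: RHS = 13, y in [6, 17]  -> 2 point(s)
  x = 21: RHS = 2, y in [5, 18]  -> 2 point(s)
  x = 22: RHS = 18, y in [8, 15]  -> 2 point(s)
Affine points: 17. Add the point at infinity: total = 18.

#E(F_23) = 18


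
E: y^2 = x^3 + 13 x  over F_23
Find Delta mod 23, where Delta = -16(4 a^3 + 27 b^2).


4 a^3 + 27 b^2 = 4*13^3 + 27*0^2 = 8788 + 0 = 8788
Delta = -16 * (8788) = -140608
Delta mod 23 = 14

Delta = 14 (mod 23)


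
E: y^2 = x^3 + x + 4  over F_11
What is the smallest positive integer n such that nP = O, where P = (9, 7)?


Compute successive multiples of P until we hit O:
  1P = (9, 7)
  2P = (2, 5)
  3P = (3, 1)
  4P = (0, 2)
  5P = (0, 9)
  6P = (3, 10)
  7P = (2, 6)
  8P = (9, 4)
  ... (continuing to 9P)
  9P = O

ord(P) = 9


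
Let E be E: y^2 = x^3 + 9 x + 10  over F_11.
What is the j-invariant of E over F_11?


Delta = -16(4 a^3 + 27 b^2) mod 11 = 3
-1728 * (4 a)^3 = -1728 * (4*9)^3 mod 11 = 6
j = 6 * 3^(-1) mod 11 = 2

j = 2 (mod 11)


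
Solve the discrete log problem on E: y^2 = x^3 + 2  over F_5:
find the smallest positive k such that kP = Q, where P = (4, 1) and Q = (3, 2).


Enumerate multiples of P until we hit Q = (3, 2):
  1P = (4, 1)
  2P = (3, 3)
  3P = (2, 0)
  4P = (3, 2)
Match found at i = 4.

k = 4


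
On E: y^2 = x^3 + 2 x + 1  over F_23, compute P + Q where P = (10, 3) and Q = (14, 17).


P != Q, so use the chord formula.
s = (y2 - y1) / (x2 - x1) = (14) / (4) mod 23 = 15
x3 = s^2 - x1 - x2 mod 23 = 15^2 - 10 - 14 = 17
y3 = s (x1 - x3) - y1 mod 23 = 15 * (10 - 17) - 3 = 7

P + Q = (17, 7)


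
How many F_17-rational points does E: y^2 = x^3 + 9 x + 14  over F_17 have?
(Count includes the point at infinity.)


For each x in F_17, count y with y^2 = x^3 + 9 x + 14 mod 17:
  x = 3: RHS = 0, y in [0]  -> 1 point(s)
  x = 9: RHS = 8, y in [5, 12]  -> 2 point(s)
  x = 10: RHS = 16, y in [4, 13]  -> 2 point(s)
  x = 11: RHS = 16, y in [4, 13]  -> 2 point(s)
  x = 13: RHS = 16, y in [4, 13]  -> 2 point(s)
  x = 16: RHS = 4, y in [2, 15]  -> 2 point(s)
Affine points: 11. Add the point at infinity: total = 12.

#E(F_17) = 12


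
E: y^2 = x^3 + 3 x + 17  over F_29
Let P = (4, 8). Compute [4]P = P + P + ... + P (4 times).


k = 4 = 100_2 (binary, LSB first: 001)
Double-and-add from P = (4, 8):
  bit 0 = 0: acc unchanged = O
  bit 1 = 0: acc unchanged = O
  bit 2 = 1: acc = O + (24, 15) = (24, 15)

4P = (24, 15)


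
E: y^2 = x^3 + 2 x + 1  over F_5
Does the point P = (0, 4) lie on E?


Check whether y^2 = x^3 + 2 x + 1 (mod 5) for (x, y) = (0, 4).
LHS: y^2 = 4^2 mod 5 = 1
RHS: x^3 + 2 x + 1 = 0^3 + 2*0 + 1 mod 5 = 1
LHS = RHS

Yes, on the curve


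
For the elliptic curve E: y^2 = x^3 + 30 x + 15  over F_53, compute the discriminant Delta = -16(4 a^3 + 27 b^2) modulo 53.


4 a^3 + 27 b^2 = 4*30^3 + 27*15^2 = 108000 + 6075 = 114075
Delta = -16 * (114075) = -1825200
Delta mod 53 = 14

Delta = 14 (mod 53)


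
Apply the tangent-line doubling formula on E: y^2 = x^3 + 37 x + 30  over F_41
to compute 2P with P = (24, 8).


Doubling: s = (3 x1^2 + a) / (2 y1)
s = (3*24^2 + 37) / (2*8) mod 41 = 36
x3 = s^2 - 2 x1 mod 41 = 36^2 - 2*24 = 18
y3 = s (x1 - x3) - y1 mod 41 = 36 * (24 - 18) - 8 = 3

2P = (18, 3)


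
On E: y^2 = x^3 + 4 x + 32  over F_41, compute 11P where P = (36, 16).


k = 11 = 1011_2 (binary, LSB first: 1101)
Double-and-add from P = (36, 16):
  bit 0 = 1: acc = O + (36, 16) = (36, 16)
  bit 1 = 1: acc = (36, 16) + (1, 23) = (27, 15)
  bit 2 = 0: acc unchanged = (27, 15)
  bit 3 = 1: acc = (27, 15) + (26, 0) = (8, 24)

11P = (8, 24)


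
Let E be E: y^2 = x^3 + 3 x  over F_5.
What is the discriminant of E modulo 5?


4 a^3 + 27 b^2 = 4*3^3 + 27*0^2 = 108 + 0 = 108
Delta = -16 * (108) = -1728
Delta mod 5 = 2

Delta = 2 (mod 5)


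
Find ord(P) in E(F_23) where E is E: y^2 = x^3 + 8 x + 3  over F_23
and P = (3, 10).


Compute successive multiples of P until we hit O:
  1P = (3, 10)
  2P = (10, 18)
  3P = (16, 8)
  4P = (16, 15)
  5P = (10, 5)
  6P = (3, 13)
  7P = O

ord(P) = 7


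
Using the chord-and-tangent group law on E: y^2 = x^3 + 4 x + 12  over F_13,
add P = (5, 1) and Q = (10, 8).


P != Q, so use the chord formula.
s = (y2 - y1) / (x2 - x1) = (7) / (5) mod 13 = 4
x3 = s^2 - x1 - x2 mod 13 = 4^2 - 5 - 10 = 1
y3 = s (x1 - x3) - y1 mod 13 = 4 * (5 - 1) - 1 = 2

P + Q = (1, 2)


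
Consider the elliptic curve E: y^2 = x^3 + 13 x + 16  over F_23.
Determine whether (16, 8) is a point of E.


Check whether y^2 = x^3 + 13 x + 16 (mod 23) for (x, y) = (16, 8).
LHS: y^2 = 8^2 mod 23 = 18
RHS: x^3 + 13 x + 16 = 16^3 + 13*16 + 16 mod 23 = 19
LHS != RHS

No, not on the curve


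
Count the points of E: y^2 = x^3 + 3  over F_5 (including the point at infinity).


For each x in F_5, count y with y^2 = x^3 + 0 x + 3 mod 5:
  x = 1: RHS = 4, y in [2, 3]  -> 2 point(s)
  x = 2: RHS = 1, y in [1, 4]  -> 2 point(s)
  x = 3: RHS = 0, y in [0]  -> 1 point(s)
Affine points: 5. Add the point at infinity: total = 6.

#E(F_5) = 6


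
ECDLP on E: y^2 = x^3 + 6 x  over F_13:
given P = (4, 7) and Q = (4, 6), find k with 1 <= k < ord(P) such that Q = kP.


Enumerate multiples of P until we hit Q = (4, 6):
  1P = (4, 7)
  2P = (9, 9)
  3P = (9, 4)
  4P = (4, 6)
Match found at i = 4.

k = 4


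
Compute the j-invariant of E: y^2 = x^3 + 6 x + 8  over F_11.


Delta = -16(4 a^3 + 27 b^2) mod 11 = 9
-1728 * (4 a)^3 = -1728 * (4*6)^3 mod 11 = 3
j = 3 * 9^(-1) mod 11 = 4

j = 4 (mod 11)


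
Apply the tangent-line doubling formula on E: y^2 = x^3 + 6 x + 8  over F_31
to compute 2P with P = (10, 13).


Doubling: s = (3 x1^2 + a) / (2 y1)
s = (3*10^2 + 6) / (2*13) mod 31 = 7
x3 = s^2 - 2 x1 mod 31 = 7^2 - 2*10 = 29
y3 = s (x1 - x3) - y1 mod 31 = 7 * (10 - 29) - 13 = 9

2P = (29, 9)


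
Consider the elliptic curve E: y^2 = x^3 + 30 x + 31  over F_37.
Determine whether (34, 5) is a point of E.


Check whether y^2 = x^3 + 30 x + 31 (mod 37) for (x, y) = (34, 5).
LHS: y^2 = 5^2 mod 37 = 25
RHS: x^3 + 30 x + 31 = 34^3 + 30*34 + 31 mod 37 = 25
LHS = RHS

Yes, on the curve


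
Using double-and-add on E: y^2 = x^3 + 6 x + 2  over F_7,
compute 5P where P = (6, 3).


k = 5 = 101_2 (binary, LSB first: 101)
Double-and-add from P = (6, 3):
  bit 0 = 1: acc = O + (6, 3) = (6, 3)
  bit 1 = 0: acc unchanged = (6, 3)
  bit 2 = 1: acc = (6, 3) + (6, 3) = (6, 4)

5P = (6, 4)


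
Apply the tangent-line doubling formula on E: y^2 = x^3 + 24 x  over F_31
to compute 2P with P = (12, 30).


Doubling: s = (3 x1^2 + a) / (2 y1)
s = (3*12^2 + 24) / (2*30) mod 31 = 20
x3 = s^2 - 2 x1 mod 31 = 20^2 - 2*12 = 4
y3 = s (x1 - x3) - y1 mod 31 = 20 * (12 - 4) - 30 = 6

2P = (4, 6)


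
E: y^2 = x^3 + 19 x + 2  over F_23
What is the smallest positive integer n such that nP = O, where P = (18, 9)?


Compute successive multiples of P until we hit O:
  1P = (18, 9)
  2P = (12, 7)
  3P = (11, 1)
  4P = (0, 5)
  5P = (13, 10)
  6P = (4, 2)
  7P = (7, 8)
  8P = (2, 5)
  ... (continuing to 22P)
  22P = O

ord(P) = 22


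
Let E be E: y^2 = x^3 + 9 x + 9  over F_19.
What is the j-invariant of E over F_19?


Delta = -16(4 a^3 + 27 b^2) mod 19 = 14
-1728 * (4 a)^3 = -1728 * (4*9)^3 mod 19 = 11
j = 11 * 14^(-1) mod 19 = 13

j = 13 (mod 19)


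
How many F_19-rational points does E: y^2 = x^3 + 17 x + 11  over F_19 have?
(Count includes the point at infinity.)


For each x in F_19, count y with y^2 = x^3 + 17 x + 11 mod 19:
  x = 0: RHS = 11, y in [7, 12]  -> 2 point(s)
  x = 6: RHS = 6, y in [5, 14]  -> 2 point(s)
  x = 7: RHS = 17, y in [6, 13]  -> 2 point(s)
  x = 9: RHS = 0, y in [0]  -> 1 point(s)
  x = 11: RHS = 9, y in [3, 16]  -> 2 point(s)
  x = 12: RHS = 5, y in [9, 10]  -> 2 point(s)
  x = 13: RHS = 16, y in [4, 15]  -> 2 point(s)
  x = 16: RHS = 9, y in [3, 16]  -> 2 point(s)
  x = 17: RHS = 7, y in [8, 11]  -> 2 point(s)
Affine points: 17. Add the point at infinity: total = 18.

#E(F_19) = 18


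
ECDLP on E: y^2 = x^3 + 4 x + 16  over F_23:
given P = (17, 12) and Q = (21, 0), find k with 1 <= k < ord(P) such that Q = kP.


Enumerate multiples of P until we hit Q = (21, 0):
  1P = (17, 12)
  2P = (21, 0)
Match found at i = 2.

k = 2


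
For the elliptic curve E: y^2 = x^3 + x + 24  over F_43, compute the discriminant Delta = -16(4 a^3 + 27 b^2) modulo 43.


4 a^3 + 27 b^2 = 4*1^3 + 27*24^2 = 4 + 15552 = 15556
Delta = -16 * (15556) = -248896
Delta mod 43 = 31

Delta = 31 (mod 43)


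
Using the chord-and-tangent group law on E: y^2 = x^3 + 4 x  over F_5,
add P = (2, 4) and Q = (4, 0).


P != Q, so use the chord formula.
s = (y2 - y1) / (x2 - x1) = (1) / (2) mod 5 = 3
x3 = s^2 - x1 - x2 mod 5 = 3^2 - 2 - 4 = 3
y3 = s (x1 - x3) - y1 mod 5 = 3 * (2 - 3) - 4 = 3

P + Q = (3, 3)


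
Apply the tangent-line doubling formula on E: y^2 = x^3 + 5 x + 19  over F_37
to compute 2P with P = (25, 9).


Doubling: s = (3 x1^2 + a) / (2 y1)
s = (3*25^2 + 5) / (2*9) mod 37 = 14
x3 = s^2 - 2 x1 mod 37 = 14^2 - 2*25 = 35
y3 = s (x1 - x3) - y1 mod 37 = 14 * (25 - 35) - 9 = 36

2P = (35, 36)


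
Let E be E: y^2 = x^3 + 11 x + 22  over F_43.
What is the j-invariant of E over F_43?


Delta = -16(4 a^3 + 27 b^2) mod 43 = 20
-1728 * (4 a)^3 = -1728 * (4*11)^3 mod 43 = 35
j = 35 * 20^(-1) mod 43 = 34

j = 34 (mod 43)


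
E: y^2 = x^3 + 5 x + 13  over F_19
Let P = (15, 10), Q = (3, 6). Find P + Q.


P != Q, so use the chord formula.
s = (y2 - y1) / (x2 - x1) = (15) / (7) mod 19 = 13
x3 = s^2 - x1 - x2 mod 19 = 13^2 - 15 - 3 = 18
y3 = s (x1 - x3) - y1 mod 19 = 13 * (15 - 18) - 10 = 8

P + Q = (18, 8)


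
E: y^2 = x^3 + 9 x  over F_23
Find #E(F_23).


For each x in F_23, count y with y^2 = x^3 + 9 x + 0 mod 23:
  x = 0: RHS = 0, y in [0]  -> 1 point(s)
  x = 2: RHS = 3, y in [7, 16]  -> 2 point(s)
  x = 3: RHS = 8, y in [10, 13]  -> 2 point(s)
  x = 4: RHS = 8, y in [10, 13]  -> 2 point(s)
  x = 5: RHS = 9, y in [3, 20]  -> 2 point(s)
  x = 8: RHS = 9, y in [3, 20]  -> 2 point(s)
  x = 10: RHS = 9, y in [3, 20]  -> 2 point(s)
  x = 11: RHS = 4, y in [2, 21]  -> 2 point(s)
  x = 14: RHS = 18, y in [8, 15]  -> 2 point(s)
  x = 16: RHS = 8, y in [10, 13]  -> 2 point(s)
  x = 17: RHS = 6, y in [11, 12]  -> 2 point(s)
  x = 22: RHS = 13, y in [6, 17]  -> 2 point(s)
Affine points: 23. Add the point at infinity: total = 24.

#E(F_23) = 24


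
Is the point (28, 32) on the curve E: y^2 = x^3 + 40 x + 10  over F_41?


Check whether y^2 = x^3 + 40 x + 10 (mod 41) for (x, y) = (28, 32).
LHS: y^2 = 32^2 mod 41 = 40
RHS: x^3 + 40 x + 10 = 28^3 + 40*28 + 10 mod 41 = 40
LHS = RHS

Yes, on the curve


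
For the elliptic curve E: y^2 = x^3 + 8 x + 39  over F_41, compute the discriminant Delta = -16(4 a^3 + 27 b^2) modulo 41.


4 a^3 + 27 b^2 = 4*8^3 + 27*39^2 = 2048 + 41067 = 43115
Delta = -16 * (43115) = -689840
Delta mod 41 = 26

Delta = 26 (mod 41)


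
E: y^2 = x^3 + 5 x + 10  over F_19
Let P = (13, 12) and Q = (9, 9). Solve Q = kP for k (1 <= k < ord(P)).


Enumerate multiples of P until we hit Q = (9, 9):
  1P = (13, 12)
  2P = (9, 10)
  3P = (2, 3)
  4P = (2, 16)
  5P = (9, 9)
Match found at i = 5.

k = 5


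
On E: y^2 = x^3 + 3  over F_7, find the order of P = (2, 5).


Compute successive multiples of P until we hit O:
  1P = (2, 5)
  2P = (5, 4)
  3P = (4, 5)
  4P = (1, 2)
  5P = (6, 4)
  6P = (3, 4)
  7P = (3, 3)
  8P = (6, 3)
  ... (continuing to 13P)
  13P = O

ord(P) = 13


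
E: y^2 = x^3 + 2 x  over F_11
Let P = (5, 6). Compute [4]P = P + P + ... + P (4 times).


k = 4 = 100_2 (binary, LSB first: 001)
Double-and-add from P = (5, 6):
  bit 0 = 0: acc unchanged = O
  bit 1 = 0: acc unchanged = O
  bit 2 = 1: acc = O + (1, 6) = (1, 6)

4P = (1, 6)


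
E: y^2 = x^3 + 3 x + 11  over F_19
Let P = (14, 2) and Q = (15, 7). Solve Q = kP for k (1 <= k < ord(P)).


Enumerate multiples of P until we hit Q = (15, 7):
  1P = (14, 2)
  2P = (15, 7)
Match found at i = 2.

k = 2


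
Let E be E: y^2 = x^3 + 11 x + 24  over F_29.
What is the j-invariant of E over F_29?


Delta = -16(4 a^3 + 27 b^2) mod 29 = 6
-1728 * (4 a)^3 = -1728 * (4*11)^3 mod 29 = 16
j = 16 * 6^(-1) mod 29 = 22

j = 22 (mod 29)


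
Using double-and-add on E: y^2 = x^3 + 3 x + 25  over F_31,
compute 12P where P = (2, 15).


k = 12 = 1100_2 (binary, LSB first: 0011)
Double-and-add from P = (2, 15):
  bit 0 = 0: acc unchanged = O
  bit 1 = 0: acc unchanged = O
  bit 2 = 1: acc = O + (20, 26) = (20, 26)
  bit 3 = 1: acc = (20, 26) + (5, 14) = (24, 8)

12P = (24, 8)


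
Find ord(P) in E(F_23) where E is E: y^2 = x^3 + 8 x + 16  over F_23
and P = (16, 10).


Compute successive multiples of P until we hit O:
  1P = (16, 10)
  2P = (18, 9)
  3P = (18, 14)
  4P = (16, 13)
  5P = O

ord(P) = 5


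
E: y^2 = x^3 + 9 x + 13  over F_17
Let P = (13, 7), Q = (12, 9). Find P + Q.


P != Q, so use the chord formula.
s = (y2 - y1) / (x2 - x1) = (2) / (16) mod 17 = 15
x3 = s^2 - x1 - x2 mod 17 = 15^2 - 13 - 12 = 13
y3 = s (x1 - x3) - y1 mod 17 = 15 * (13 - 13) - 7 = 10

P + Q = (13, 10)


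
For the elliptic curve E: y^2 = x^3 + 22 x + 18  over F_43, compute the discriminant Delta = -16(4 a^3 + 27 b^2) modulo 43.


4 a^3 + 27 b^2 = 4*22^3 + 27*18^2 = 42592 + 8748 = 51340
Delta = -16 * (51340) = -821440
Delta mod 43 = 32

Delta = 32 (mod 43)


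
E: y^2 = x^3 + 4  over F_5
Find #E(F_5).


For each x in F_5, count y with y^2 = x^3 + 0 x + 4 mod 5:
  x = 0: RHS = 4, y in [2, 3]  -> 2 point(s)
  x = 1: RHS = 0, y in [0]  -> 1 point(s)
  x = 3: RHS = 1, y in [1, 4]  -> 2 point(s)
Affine points: 5. Add the point at infinity: total = 6.

#E(F_5) = 6


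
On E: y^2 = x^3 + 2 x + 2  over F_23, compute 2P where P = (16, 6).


Doubling: s = (3 x1^2 + a) / (2 y1)
s = (3*16^2 + 2) / (2*6) mod 23 = 22
x3 = s^2 - 2 x1 mod 23 = 22^2 - 2*16 = 15
y3 = s (x1 - x3) - y1 mod 23 = 22 * (16 - 15) - 6 = 16

2P = (15, 16)


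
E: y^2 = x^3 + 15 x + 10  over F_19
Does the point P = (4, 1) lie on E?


Check whether y^2 = x^3 + 15 x + 10 (mod 19) for (x, y) = (4, 1).
LHS: y^2 = 1^2 mod 19 = 1
RHS: x^3 + 15 x + 10 = 4^3 + 15*4 + 10 mod 19 = 1
LHS = RHS

Yes, on the curve


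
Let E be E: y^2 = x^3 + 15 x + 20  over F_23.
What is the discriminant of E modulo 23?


4 a^3 + 27 b^2 = 4*15^3 + 27*20^2 = 13500 + 10800 = 24300
Delta = -16 * (24300) = -388800
Delta mod 23 = 15

Delta = 15 (mod 23)


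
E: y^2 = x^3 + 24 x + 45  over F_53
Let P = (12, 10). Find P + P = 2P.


Doubling: s = (3 x1^2 + a) / (2 y1)
s = (3*12^2 + 24) / (2*10) mod 53 = 44
x3 = s^2 - 2 x1 mod 53 = 44^2 - 2*12 = 4
y3 = s (x1 - x3) - y1 mod 53 = 44 * (12 - 4) - 10 = 24

2P = (4, 24)


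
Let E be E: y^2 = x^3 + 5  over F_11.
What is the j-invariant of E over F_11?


Delta = -16(4 a^3 + 27 b^2) mod 11 = 2
-1728 * (4 a)^3 = -1728 * (4*0)^3 mod 11 = 0
j = 0 * 2^(-1) mod 11 = 0

j = 0 (mod 11)


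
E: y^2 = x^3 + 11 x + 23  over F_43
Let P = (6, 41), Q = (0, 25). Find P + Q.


P != Q, so use the chord formula.
s = (y2 - y1) / (x2 - x1) = (27) / (37) mod 43 = 17
x3 = s^2 - x1 - x2 mod 43 = 17^2 - 6 - 0 = 25
y3 = s (x1 - x3) - y1 mod 43 = 17 * (6 - 25) - 41 = 23

P + Q = (25, 23)


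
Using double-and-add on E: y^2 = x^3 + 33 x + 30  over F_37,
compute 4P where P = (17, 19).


k = 4 = 100_2 (binary, LSB first: 001)
Double-and-add from P = (17, 19):
  bit 0 = 0: acc unchanged = O
  bit 1 = 0: acc unchanged = O
  bit 2 = 1: acc = O + (32, 31) = (32, 31)

4P = (32, 31)


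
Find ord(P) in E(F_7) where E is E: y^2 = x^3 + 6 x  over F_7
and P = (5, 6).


Compute successive multiples of P until we hit O:
  1P = (5, 6)
  2P = (1, 0)
  3P = (5, 1)
  4P = O

ord(P) = 4


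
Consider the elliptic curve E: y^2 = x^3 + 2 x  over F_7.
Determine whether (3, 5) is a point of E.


Check whether y^2 = x^3 + 2 x + 0 (mod 7) for (x, y) = (3, 5).
LHS: y^2 = 5^2 mod 7 = 4
RHS: x^3 + 2 x + 0 = 3^3 + 2*3 + 0 mod 7 = 5
LHS != RHS

No, not on the curve


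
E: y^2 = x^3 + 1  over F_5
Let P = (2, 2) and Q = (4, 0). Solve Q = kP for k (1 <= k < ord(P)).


Enumerate multiples of P until we hit Q = (4, 0):
  1P = (2, 2)
  2P = (0, 4)
  3P = (4, 0)
Match found at i = 3.

k = 3


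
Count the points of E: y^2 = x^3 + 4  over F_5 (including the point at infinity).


For each x in F_5, count y with y^2 = x^3 + 0 x + 4 mod 5:
  x = 0: RHS = 4, y in [2, 3]  -> 2 point(s)
  x = 1: RHS = 0, y in [0]  -> 1 point(s)
  x = 3: RHS = 1, y in [1, 4]  -> 2 point(s)
Affine points: 5. Add the point at infinity: total = 6.

#E(F_5) = 6


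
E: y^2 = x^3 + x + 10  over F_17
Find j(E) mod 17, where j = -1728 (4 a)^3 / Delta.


Delta = -16(4 a^3 + 27 b^2) mod 17 = 1
-1728 * (4 a)^3 = -1728 * (4*1)^3 mod 17 = 10
j = 10 * 1^(-1) mod 17 = 10

j = 10 (mod 17)


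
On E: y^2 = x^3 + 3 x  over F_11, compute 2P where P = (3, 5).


Doubling: s = (3 x1^2 + a) / (2 y1)
s = (3*3^2 + 3) / (2*5) mod 11 = 3
x3 = s^2 - 2 x1 mod 11 = 3^2 - 2*3 = 3
y3 = s (x1 - x3) - y1 mod 11 = 3 * (3 - 3) - 5 = 6

2P = (3, 6)


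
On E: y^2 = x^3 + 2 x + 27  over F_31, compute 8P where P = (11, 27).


k = 8 = 1000_2 (binary, LSB first: 0001)
Double-and-add from P = (11, 27):
  bit 0 = 0: acc unchanged = O
  bit 1 = 0: acc unchanged = O
  bit 2 = 0: acc unchanged = O
  bit 3 = 1: acc = O + (8, 11) = (8, 11)

8P = (8, 11)


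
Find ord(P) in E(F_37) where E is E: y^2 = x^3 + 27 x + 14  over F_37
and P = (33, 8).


Compute successive multiples of P until we hit O:
  1P = (33, 8)
  2P = (20, 9)
  3P = (14, 19)
  4P = (30, 0)
  5P = (14, 18)
  6P = (20, 28)
  7P = (33, 29)
  8P = O

ord(P) = 8


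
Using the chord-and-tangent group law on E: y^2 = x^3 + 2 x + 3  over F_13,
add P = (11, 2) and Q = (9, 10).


P != Q, so use the chord formula.
s = (y2 - y1) / (x2 - x1) = (8) / (11) mod 13 = 9
x3 = s^2 - x1 - x2 mod 13 = 9^2 - 11 - 9 = 9
y3 = s (x1 - x3) - y1 mod 13 = 9 * (11 - 9) - 2 = 3

P + Q = (9, 3)


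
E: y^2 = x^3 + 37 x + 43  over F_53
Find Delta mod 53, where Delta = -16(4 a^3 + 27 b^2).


4 a^3 + 27 b^2 = 4*37^3 + 27*43^2 = 202612 + 49923 = 252535
Delta = -16 * (252535) = -4040560
Delta mod 53 = 1

Delta = 1 (mod 53)


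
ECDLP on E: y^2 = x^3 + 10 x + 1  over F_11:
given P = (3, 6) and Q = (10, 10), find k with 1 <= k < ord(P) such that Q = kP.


Enumerate multiples of P until we hit Q = (10, 10):
  1P = (3, 6)
  2P = (10, 10)
Match found at i = 2.

k = 2


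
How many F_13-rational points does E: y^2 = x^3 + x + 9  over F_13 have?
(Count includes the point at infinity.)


For each x in F_13, count y with y^2 = x^3 + 1 x + 9 mod 13:
  x = 0: RHS = 9, y in [3, 10]  -> 2 point(s)
  x = 3: RHS = 0, y in [0]  -> 1 point(s)
  x = 4: RHS = 12, y in [5, 8]  -> 2 point(s)
  x = 5: RHS = 9, y in [3, 10]  -> 2 point(s)
  x = 6: RHS = 10, y in [6, 7]  -> 2 point(s)
  x = 8: RHS = 9, y in [3, 10]  -> 2 point(s)
  x = 11: RHS = 12, y in [5, 8]  -> 2 point(s)
Affine points: 13. Add the point at infinity: total = 14.

#E(F_13) = 14


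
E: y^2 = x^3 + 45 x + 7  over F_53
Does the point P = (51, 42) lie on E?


Check whether y^2 = x^3 + 45 x + 7 (mod 53) for (x, y) = (51, 42).
LHS: y^2 = 42^2 mod 53 = 15
RHS: x^3 + 45 x + 7 = 51^3 + 45*51 + 7 mod 53 = 15
LHS = RHS

Yes, on the curve
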